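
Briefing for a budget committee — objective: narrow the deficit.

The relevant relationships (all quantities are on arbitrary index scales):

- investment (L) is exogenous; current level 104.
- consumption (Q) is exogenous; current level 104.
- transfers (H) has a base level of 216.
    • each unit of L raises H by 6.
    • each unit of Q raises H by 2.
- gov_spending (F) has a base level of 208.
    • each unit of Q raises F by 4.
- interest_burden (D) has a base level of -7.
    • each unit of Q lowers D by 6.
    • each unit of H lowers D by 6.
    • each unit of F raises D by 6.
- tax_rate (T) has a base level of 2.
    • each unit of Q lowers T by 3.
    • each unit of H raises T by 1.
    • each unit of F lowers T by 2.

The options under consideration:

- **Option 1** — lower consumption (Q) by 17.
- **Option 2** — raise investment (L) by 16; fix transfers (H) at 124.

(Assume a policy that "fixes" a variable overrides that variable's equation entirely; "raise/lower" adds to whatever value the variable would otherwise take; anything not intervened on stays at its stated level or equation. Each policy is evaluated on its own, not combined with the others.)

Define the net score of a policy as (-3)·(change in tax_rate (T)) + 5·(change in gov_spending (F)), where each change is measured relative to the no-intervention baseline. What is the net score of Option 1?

Baseline:
  L = 104
  Q = 104
  H = 216 + 6·104 + 2·104 = 1048
  F = 208 + 4·104 = 624
  T = 2 − 3·104 + 1048 − 2·624 = -510
Option 1 (Q − 17):
  L = 104
  Q = 104 − 17 = 87
  H = 216 + 6·104 + 2·87 = 1014
  F = 208 + 4·87 = 556
  T = 2 − 3·87 + 1014 − 2·556 = -357
ΔT = -357 − (-510) = 153; ΔF = 556 − 624 = -68
Score = (-3)·153 + 5·(-68) = -799

-799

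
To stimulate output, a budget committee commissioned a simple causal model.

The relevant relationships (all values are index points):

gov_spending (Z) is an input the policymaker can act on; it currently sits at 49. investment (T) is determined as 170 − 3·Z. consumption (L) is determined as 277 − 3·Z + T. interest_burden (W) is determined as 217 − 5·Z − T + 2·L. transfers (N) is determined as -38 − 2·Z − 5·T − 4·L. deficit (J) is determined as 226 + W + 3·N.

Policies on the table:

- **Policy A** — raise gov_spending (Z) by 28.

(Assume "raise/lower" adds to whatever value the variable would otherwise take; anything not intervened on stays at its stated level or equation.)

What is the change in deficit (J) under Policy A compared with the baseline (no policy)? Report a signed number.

2716

Baseline:
  Z = 49
  T = 170 − 3·49 = 23
  L = 277 − 3·49 + 23 = 153
  W = 217 − 5·49 − 23 + 2·153 = 255
  N = -38 − 2·49 − 5·23 − 4·153 = -863
  J = 226 + 255 + 3·(-863) = -2108
Policy A (Z + 28):
  Z = 49 + 28 = 77
  T = 170 − 3·77 = -61
  L = 277 − 3·77 + (-61) = -15
  W = 217 − 5·77 − (-61) + 2·(-15) = -137
  N = -38 − 2·77 − 5·(-61) − 4·(-15) = 173
  J = 226 + (-137) + 3·173 = 608
Change in J: 608 − (-2108) = 2716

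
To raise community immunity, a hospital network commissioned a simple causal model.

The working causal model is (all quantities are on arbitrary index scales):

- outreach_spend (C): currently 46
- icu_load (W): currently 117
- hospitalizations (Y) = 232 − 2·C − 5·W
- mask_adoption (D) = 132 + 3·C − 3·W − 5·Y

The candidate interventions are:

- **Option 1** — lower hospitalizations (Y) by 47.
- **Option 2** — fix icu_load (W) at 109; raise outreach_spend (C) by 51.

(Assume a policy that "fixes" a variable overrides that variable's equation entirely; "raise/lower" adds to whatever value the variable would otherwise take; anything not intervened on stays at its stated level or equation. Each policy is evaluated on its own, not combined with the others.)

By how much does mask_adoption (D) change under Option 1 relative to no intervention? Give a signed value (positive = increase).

Baseline:
  C = 46
  W = 117
  Y = 232 − 2·46 − 5·117 = -445
  D = 132 + 3·46 − 3·117 − 5·(-445) = 2144
Option 1 (Y − 47):
  C = 46
  W = 117
  Y = 232 − 2·46 − 5·117 (−47 from intervention) = -492
  D = 132 + 3·46 − 3·117 − 5·(-492) = 2379
Change in D: 2379 − 2144 = 235

235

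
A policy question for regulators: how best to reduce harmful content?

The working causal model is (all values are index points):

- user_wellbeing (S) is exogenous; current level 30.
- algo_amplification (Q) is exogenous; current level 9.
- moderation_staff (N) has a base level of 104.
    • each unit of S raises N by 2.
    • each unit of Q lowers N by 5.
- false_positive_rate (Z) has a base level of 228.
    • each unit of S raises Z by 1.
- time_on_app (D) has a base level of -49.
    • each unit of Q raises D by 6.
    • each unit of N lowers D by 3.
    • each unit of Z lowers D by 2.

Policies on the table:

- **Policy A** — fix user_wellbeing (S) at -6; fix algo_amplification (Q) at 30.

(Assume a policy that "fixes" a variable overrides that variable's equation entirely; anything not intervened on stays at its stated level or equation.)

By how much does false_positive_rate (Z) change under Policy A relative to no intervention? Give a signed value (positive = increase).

-36

Baseline:
  S = 30
  Z = 228 + 30 = 258
Policy A (S := -6, Q := 30):
  S = -6
  Z = 228 + (-6) = 222
Change in Z: 222 − 258 = -36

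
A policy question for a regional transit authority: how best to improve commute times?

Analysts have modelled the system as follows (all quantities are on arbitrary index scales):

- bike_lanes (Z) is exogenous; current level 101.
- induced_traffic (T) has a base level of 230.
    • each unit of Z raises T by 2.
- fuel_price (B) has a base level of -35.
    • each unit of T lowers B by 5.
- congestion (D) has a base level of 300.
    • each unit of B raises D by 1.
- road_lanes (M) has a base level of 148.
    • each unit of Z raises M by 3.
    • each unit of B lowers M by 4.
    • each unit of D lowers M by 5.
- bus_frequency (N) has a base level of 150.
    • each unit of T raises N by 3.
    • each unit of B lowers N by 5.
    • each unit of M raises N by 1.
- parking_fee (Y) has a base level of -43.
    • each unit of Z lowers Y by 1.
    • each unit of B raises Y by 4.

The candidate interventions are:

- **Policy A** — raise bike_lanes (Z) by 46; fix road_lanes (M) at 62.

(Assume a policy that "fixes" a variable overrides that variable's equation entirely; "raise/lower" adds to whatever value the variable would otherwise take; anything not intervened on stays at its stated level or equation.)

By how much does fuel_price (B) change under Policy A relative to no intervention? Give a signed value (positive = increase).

Baseline:
  Z = 101
  T = 230 + 2·101 = 432
  B = -35 − 5·432 = -2195
Policy A (Z + 46, M := 62):
  Z = 101 + 46 = 147
  T = 230 + 2·147 = 524
  B = -35 − 5·524 = -2655
Change in B: -2655 − (-2195) = -460

-460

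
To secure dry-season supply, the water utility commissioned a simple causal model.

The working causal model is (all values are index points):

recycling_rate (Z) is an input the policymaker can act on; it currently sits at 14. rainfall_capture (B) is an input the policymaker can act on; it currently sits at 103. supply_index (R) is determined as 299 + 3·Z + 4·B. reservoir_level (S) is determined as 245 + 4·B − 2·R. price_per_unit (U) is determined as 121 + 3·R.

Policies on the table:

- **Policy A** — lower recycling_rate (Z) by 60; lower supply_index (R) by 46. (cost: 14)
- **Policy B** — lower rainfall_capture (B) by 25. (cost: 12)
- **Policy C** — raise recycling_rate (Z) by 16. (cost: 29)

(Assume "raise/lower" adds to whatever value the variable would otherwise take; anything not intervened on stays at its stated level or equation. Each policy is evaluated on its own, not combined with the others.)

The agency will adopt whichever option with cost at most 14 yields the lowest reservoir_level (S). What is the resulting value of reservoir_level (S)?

Policy A (Z − 60, R − 46):
  Z = 14 − 60 = -46
  B = 103
  R = 299 + 3·(-46) + 4·103 (−46 from intervention) = 527
  S = 245 + 4·103 − 2·527 = -397
Policy B (B − 25):
  Z = 14
  B = 103 − 25 = 78
  R = 299 + 3·14 + 4·78 = 653
  S = 245 + 4·78 − 2·653 = -749
Comparing — Policy A: S=-397, Policy B: S=-749. Lowest is -749 (Policy B).

-749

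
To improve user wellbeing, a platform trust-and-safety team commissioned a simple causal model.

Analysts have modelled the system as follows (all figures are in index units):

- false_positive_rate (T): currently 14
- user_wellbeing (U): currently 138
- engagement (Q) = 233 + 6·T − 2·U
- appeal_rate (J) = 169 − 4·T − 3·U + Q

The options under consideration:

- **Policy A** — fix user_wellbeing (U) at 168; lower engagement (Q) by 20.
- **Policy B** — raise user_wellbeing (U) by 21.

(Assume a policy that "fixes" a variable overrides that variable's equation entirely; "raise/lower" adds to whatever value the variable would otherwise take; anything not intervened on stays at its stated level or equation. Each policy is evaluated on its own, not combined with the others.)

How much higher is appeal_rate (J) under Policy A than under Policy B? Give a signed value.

Policy A (U := 168, Q − 20):
  T = 14
  U = 168
  Q = 233 + 6·14 − 2·168 (−20 from intervention) = -39
  J = 169 − 4·14 − 3·168 + (-39) = -430
Policy B (U + 21):
  T = 14
  U = 138 + 21 = 159
  Q = 233 + 6·14 − 2·159 = -1
  J = 169 − 4·14 − 3·159 + (-1) = -365
J: -430 − (-365) = -65

-65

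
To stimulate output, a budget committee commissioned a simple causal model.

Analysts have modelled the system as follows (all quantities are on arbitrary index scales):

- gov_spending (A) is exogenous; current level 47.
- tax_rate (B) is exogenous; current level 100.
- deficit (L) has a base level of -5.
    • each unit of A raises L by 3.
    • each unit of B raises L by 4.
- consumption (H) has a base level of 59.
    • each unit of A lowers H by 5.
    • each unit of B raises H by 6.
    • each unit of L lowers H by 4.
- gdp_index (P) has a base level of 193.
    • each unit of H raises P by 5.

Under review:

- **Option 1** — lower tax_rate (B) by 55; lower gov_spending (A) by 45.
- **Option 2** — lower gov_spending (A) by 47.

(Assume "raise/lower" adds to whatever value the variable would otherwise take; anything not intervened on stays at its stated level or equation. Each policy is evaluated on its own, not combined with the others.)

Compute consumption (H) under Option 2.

-921

Option 2 (A − 47):
  A = 47 − 47 = 0
  B = 100
  L = -5 + 3·0 + 4·100 = 395
  H = 59 − 5·0 + 6·100 − 4·395 = -921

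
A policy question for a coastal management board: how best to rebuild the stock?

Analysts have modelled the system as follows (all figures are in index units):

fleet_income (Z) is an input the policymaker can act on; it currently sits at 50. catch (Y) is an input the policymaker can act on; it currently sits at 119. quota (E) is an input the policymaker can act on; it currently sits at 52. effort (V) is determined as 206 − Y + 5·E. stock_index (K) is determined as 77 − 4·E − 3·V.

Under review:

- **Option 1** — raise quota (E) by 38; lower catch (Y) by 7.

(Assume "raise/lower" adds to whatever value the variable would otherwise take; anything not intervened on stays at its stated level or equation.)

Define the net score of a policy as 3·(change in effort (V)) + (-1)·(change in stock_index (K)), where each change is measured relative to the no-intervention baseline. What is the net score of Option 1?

1334

Baseline:
  Y = 119
  E = 52
  V = 206 − 119 + 5·52 = 347
  K = 77 − 4·52 − 3·347 = -1172
Option 1 (E + 38, Y − 7):
  Y = 119 − 7 = 112
  E = 52 + 38 = 90
  V = 206 − 112 + 5·90 = 544
  K = 77 − 4·90 − 3·544 = -1915
ΔV = 544 − 347 = 197; ΔK = -1915 − (-1172) = -743
Score = 3·197 + (-1)·(-743) = 1334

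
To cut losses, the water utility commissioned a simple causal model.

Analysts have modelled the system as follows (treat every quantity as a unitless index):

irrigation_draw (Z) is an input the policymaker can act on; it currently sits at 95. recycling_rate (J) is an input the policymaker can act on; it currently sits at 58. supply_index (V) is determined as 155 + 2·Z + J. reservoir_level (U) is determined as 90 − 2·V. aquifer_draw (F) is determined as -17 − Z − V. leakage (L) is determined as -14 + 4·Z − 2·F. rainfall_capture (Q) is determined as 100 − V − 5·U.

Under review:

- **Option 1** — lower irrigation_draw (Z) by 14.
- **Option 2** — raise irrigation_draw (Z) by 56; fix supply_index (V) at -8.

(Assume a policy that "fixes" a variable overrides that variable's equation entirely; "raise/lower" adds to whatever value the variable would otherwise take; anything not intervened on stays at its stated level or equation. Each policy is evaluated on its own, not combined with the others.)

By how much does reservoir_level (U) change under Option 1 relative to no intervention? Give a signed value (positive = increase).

56

Baseline:
  Z = 95
  J = 58
  V = 155 + 2·95 + 58 = 403
  U = 90 − 2·403 = -716
Option 1 (Z − 14):
  Z = 95 − 14 = 81
  J = 58
  V = 155 + 2·81 + 58 = 375
  U = 90 − 2·375 = -660
Change in U: -660 − (-716) = 56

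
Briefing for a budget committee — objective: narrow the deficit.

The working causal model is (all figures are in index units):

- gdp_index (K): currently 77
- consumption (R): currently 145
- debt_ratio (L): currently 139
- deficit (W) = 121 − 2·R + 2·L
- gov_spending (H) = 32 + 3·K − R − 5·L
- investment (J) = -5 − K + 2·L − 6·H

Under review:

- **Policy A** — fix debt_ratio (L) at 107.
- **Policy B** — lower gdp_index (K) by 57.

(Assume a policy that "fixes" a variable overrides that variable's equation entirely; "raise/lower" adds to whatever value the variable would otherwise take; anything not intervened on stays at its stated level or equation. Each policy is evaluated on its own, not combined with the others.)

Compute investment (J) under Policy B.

4741

Policy B (K − 57):
  K = 77 − 57 = 20
  R = 145
  L = 139
  H = 32 + 3·20 − 145 − 5·139 = -748
  J = -5 − 20 + 2·139 − 6·(-748) = 4741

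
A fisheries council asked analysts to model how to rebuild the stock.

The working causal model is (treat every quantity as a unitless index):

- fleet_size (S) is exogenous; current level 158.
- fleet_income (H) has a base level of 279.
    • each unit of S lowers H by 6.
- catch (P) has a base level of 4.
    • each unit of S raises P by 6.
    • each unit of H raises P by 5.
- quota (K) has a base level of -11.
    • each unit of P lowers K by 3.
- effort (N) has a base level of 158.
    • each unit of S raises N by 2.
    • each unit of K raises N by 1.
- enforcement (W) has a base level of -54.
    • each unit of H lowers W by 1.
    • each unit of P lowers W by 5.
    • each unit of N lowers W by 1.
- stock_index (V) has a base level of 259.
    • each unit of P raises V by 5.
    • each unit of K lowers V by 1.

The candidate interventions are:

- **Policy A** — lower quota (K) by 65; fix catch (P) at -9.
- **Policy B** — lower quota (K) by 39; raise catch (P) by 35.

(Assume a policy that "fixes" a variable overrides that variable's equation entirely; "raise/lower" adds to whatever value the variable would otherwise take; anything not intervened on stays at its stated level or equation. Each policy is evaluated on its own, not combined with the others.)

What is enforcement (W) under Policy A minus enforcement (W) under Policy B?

-4672

Policy A (K − 65, P := -9):
  S = 158
  H = 279 − 6·158 = -669
  P = -9
  K = -11 − 3·(-9) (−65 from intervention) = -49
  N = 158 + 2·158 + (-49) = 425
  W = -54 − (-669) − 5·(-9) − 425 = 235
Policy B (K − 39, P + 35):
  S = 158
  H = 279 − 6·158 = -669
  P = 4 + 6·158 + 5·(-669) (+35 from intervention) = -2358
  K = -11 − 3·(-2358) (−39 from intervention) = 7024
  N = 158 + 2·158 + 7024 = 7498
  W = -54 − (-669) − 5·(-2358) − 7498 = 4907
W: 235 − 4907 = -4672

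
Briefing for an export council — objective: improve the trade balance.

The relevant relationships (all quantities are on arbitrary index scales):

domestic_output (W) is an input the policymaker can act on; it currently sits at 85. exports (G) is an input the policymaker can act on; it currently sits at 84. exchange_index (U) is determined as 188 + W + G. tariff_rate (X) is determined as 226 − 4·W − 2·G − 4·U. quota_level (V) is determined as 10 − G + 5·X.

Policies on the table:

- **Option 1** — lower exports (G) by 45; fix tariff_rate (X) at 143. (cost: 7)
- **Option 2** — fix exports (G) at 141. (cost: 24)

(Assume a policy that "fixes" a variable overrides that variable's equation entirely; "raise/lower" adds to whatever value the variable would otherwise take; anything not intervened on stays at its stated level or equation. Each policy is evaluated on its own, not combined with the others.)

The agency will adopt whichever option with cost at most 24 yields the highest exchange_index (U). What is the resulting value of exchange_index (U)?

Option 1 (G − 45, X := 143):
  W = 85
  G = 84 − 45 = 39
  U = 188 + 85 + 39 = 312
Option 2 (G := 141):
  W = 85
  G = 141
  U = 188 + 85 + 141 = 414
Comparing — Option 1: U=312, Option 2: U=414. Highest is 414 (Option 2).

414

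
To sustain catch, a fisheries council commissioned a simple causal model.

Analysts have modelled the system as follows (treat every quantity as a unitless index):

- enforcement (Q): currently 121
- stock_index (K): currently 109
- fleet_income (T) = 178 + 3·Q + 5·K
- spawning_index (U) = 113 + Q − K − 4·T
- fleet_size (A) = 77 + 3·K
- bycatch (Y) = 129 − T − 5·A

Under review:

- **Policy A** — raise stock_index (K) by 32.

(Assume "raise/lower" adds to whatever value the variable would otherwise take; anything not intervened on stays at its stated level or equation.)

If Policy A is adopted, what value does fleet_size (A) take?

Policy A (K + 32):
  K = 109 + 32 = 141
  A = 77 + 3·141 = 500

500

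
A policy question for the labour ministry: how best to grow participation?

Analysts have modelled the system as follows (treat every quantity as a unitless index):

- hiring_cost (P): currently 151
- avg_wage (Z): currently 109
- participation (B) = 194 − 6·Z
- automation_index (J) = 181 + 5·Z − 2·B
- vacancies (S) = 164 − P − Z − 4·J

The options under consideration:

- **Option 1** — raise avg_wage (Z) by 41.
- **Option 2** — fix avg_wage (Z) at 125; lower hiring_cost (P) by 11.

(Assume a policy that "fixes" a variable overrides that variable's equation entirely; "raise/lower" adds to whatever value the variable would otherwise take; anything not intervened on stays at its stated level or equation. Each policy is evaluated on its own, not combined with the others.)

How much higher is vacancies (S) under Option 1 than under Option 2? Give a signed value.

Option 1 (Z + 41):
  P = 151
  Z = 109 + 41 = 150
  B = 194 − 6·150 = -706
  J = 181 + 5·150 − 2·(-706) = 2343
  S = 164 − 151 − 150 − 4·2343 = -9509
Option 2 (Z := 125, P − 11):
  P = 151 − 11 = 140
  Z = 125
  B = 194 − 6·125 = -556
  J = 181 + 5·125 − 2·(-556) = 1918
  S = 164 − 140 − 125 − 4·1918 = -7773
S: -9509 − (-7773) = -1736

-1736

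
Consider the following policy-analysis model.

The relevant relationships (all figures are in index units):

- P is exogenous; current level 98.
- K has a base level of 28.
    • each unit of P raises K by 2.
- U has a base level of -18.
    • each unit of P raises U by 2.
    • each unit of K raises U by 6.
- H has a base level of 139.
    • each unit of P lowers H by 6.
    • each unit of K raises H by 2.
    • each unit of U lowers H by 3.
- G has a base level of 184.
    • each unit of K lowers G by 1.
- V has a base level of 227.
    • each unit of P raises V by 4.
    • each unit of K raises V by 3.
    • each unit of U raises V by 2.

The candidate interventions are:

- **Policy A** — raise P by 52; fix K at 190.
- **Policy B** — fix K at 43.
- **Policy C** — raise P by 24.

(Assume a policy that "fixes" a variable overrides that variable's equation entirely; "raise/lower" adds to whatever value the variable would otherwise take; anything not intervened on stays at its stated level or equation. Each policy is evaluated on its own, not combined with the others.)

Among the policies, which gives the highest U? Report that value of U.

1858

Policy A (P + 52, K := 190):
  P = 98 + 52 = 150
  K = 190
  U = -18 + 2·150 + 6·190 = 1422
Policy B (K := 43):
  P = 98
  K = 43
  U = -18 + 2·98 + 6·43 = 436
Policy C (P + 24):
  P = 98 + 24 = 122
  K = 28 + 2·122 = 272
  U = -18 + 2·122 + 6·272 = 1858
Comparing — Policy A: U=1422, Policy B: U=436, Policy C: U=1858. Highest is 1858 (Policy C).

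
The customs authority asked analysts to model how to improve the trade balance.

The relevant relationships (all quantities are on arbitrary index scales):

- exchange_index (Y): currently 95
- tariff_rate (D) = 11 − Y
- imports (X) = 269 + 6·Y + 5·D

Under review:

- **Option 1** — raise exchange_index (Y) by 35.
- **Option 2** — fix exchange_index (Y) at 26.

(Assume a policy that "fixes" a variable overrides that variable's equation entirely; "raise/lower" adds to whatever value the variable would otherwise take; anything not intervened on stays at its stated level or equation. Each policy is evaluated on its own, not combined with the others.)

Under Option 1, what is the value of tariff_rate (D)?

Option 1 (Y + 35):
  Y = 95 + 35 = 130
  D = 11 − 130 = -119

-119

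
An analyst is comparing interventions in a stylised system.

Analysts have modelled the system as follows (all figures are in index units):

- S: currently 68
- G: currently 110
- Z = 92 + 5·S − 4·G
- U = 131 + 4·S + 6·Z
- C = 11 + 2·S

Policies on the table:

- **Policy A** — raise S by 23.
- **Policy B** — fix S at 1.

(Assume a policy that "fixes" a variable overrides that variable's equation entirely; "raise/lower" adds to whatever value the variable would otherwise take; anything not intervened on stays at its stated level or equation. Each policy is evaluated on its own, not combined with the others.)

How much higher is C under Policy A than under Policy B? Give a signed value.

Policy A (S + 23):
  S = 68 + 23 = 91
  C = 11 + 2·91 = 193
Policy B (S := 1):
  S = 1
  C = 11 + 2·1 = 13
C: 193 − 13 = 180

180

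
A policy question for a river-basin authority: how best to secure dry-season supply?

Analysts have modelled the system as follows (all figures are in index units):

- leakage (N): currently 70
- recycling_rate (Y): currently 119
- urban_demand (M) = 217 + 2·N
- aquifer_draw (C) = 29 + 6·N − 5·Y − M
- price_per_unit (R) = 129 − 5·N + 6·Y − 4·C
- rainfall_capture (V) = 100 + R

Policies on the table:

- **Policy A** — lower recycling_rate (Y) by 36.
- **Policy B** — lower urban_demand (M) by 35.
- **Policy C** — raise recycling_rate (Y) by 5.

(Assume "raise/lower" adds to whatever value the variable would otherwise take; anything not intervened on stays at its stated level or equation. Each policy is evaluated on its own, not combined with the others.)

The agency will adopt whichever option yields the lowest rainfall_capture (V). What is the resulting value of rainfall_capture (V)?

1669

Policy A (Y − 36):
  N = 70
  Y = 119 − 36 = 83
  M = 217 + 2·70 = 357
  C = 29 + 6·70 − 5·83 − 357 = -323
  R = 129 − 5·70 + 6·83 − 4·(-323) = 1569
  V = 100 + 1569 = 1669
Policy B (M − 35):
  N = 70
  Y = 119
  M = 217 + 2·70 (−35 from intervention) = 322
  C = 29 + 6·70 − 5·119 − 322 = -468
  R = 129 − 5·70 + 6·119 − 4·(-468) = 2365
  V = 100 + 2365 = 2465
Policy C (Y + 5):
  N = 70
  Y = 119 + 5 = 124
  M = 217 + 2·70 = 357
  C = 29 + 6·70 − 5·124 − 357 = -528
  R = 129 − 5·70 + 6·124 − 4·(-528) = 2635
  V = 100 + 2635 = 2735
Comparing — Policy A: V=1669, Policy B: V=2465, Policy C: V=2735. Lowest is 1669 (Policy A).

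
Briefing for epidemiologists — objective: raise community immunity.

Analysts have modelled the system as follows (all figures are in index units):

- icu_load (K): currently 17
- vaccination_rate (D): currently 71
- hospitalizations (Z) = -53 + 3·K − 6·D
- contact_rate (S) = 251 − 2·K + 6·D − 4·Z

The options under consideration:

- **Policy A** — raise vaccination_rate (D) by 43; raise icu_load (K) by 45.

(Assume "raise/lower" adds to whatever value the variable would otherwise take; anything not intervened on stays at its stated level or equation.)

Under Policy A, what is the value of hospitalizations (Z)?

Policy A (D + 43, K + 45):
  K = 17 + 45 = 62
  D = 71 + 43 = 114
  Z = -53 + 3·62 − 6·114 = -551

-551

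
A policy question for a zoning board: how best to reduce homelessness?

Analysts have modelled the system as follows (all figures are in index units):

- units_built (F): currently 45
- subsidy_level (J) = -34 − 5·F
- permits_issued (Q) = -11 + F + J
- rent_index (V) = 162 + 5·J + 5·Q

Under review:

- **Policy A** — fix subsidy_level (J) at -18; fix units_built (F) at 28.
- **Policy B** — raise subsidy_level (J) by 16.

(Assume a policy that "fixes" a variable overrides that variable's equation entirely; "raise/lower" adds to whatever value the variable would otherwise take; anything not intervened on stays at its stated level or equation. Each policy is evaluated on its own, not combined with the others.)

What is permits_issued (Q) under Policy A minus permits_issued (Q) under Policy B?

Policy A (J := -18, F := 28):
  F = 28
  J = -18
  Q = -11 + 28 + (-18) = -1
Policy B (J + 16):
  F = 45
  J = -34 − 5·45 (+16 from intervention) = -243
  Q = -11 + 45 + (-243) = -209
Q: -1 − (-209) = 208

208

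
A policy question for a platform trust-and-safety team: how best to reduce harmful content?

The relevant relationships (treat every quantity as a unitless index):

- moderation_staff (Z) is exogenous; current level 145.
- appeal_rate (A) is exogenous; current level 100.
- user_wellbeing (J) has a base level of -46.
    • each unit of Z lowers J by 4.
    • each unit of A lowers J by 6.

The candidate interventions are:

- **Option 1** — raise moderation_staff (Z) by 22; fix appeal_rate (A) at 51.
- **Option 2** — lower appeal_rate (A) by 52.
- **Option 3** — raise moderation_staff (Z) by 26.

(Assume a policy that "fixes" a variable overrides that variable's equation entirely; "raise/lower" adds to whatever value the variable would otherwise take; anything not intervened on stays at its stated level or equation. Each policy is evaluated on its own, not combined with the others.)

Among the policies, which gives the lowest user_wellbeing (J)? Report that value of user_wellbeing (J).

Option 1 (Z + 22, A := 51):
  Z = 145 + 22 = 167
  A = 51
  J = -46 − 4·167 − 6·51 = -1020
Option 2 (A − 52):
  Z = 145
  A = 100 − 52 = 48
  J = -46 − 4·145 − 6·48 = -914
Option 3 (Z + 26):
  Z = 145 + 26 = 171
  A = 100
  J = -46 − 4·171 − 6·100 = -1330
Comparing — Option 1: J=-1020, Option 2: J=-914, Option 3: J=-1330. Lowest is -1330 (Option 3).

-1330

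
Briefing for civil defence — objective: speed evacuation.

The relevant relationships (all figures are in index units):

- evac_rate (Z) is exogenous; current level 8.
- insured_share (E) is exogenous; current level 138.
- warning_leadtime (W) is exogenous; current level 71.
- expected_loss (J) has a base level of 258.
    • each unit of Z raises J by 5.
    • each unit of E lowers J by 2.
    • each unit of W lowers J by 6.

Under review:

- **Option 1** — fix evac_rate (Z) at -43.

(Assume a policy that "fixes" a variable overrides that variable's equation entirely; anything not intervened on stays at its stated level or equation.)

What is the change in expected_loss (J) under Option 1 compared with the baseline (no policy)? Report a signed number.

-255

Baseline:
  Z = 8
  E = 138
  W = 71
  J = 258 + 5·8 − 2·138 − 6·71 = -404
Option 1 (Z := -43):
  Z = -43
  E = 138
  W = 71
  J = 258 + 5·(-43) − 2·138 − 6·71 = -659
Change in J: -659 − (-404) = -255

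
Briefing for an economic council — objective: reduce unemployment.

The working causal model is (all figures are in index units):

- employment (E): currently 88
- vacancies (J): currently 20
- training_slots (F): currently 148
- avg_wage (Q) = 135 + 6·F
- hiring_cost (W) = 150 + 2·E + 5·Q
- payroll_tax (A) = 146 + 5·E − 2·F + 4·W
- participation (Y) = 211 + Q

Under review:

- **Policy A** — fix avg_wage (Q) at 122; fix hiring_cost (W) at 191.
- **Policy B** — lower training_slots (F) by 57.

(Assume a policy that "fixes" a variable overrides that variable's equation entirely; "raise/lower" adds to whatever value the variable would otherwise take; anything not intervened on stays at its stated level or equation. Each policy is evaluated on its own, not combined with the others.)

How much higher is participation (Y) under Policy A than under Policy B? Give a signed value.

Policy A (Q := 122, W := 191):
  F = 148
  Q = 122
  Y = 211 + 122 = 333
Policy B (F − 57):
  F = 148 − 57 = 91
  Q = 135 + 6·91 = 681
  Y = 211 + 681 = 892
Y: 333 − 892 = -559

-559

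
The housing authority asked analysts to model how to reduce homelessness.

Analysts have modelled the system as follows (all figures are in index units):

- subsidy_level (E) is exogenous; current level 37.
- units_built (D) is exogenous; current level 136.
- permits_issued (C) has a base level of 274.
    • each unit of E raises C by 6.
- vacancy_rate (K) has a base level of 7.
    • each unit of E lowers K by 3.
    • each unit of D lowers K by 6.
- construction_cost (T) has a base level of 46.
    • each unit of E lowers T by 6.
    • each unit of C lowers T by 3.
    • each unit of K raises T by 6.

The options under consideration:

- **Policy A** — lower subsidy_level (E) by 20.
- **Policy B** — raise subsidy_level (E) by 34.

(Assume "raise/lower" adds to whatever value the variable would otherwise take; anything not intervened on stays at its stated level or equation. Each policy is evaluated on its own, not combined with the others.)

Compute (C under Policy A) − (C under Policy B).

-324

Policy A (E − 20):
  E = 37 − 20 = 17
  C = 274 + 6·17 = 376
Policy B (E + 34):
  E = 37 + 34 = 71
  C = 274 + 6·71 = 700
C: 376 − 700 = -324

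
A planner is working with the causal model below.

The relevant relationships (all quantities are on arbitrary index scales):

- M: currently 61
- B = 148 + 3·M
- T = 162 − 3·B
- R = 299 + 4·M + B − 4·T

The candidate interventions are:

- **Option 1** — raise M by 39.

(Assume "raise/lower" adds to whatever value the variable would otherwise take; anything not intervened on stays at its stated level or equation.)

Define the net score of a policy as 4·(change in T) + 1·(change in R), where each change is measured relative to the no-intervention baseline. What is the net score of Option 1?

Baseline:
  M = 61
  B = 148 + 3·61 = 331
  T = 162 − 3·331 = -831
  R = 299 + 4·61 + 331 − 4·(-831) = 4198
Option 1 (M + 39):
  M = 61 + 39 = 100
  B = 148 + 3·100 = 448
  T = 162 − 3·448 = -1182
  R = 299 + 4·100 + 448 − 4·(-1182) = 5875
ΔT = -1182 − (-831) = -351; ΔR = 5875 − 4198 = 1677
Score = 4·(-351) + 1·1677 = 273

273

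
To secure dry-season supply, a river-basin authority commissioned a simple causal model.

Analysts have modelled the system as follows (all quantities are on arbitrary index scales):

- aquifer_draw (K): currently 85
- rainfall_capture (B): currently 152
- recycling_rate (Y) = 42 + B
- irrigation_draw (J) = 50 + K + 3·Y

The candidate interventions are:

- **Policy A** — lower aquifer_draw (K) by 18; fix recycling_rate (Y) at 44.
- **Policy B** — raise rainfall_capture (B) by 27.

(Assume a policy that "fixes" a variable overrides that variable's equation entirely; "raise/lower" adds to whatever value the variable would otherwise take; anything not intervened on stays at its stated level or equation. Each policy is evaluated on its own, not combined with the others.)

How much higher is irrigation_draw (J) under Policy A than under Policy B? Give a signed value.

-549

Policy A (K − 18, Y := 44):
  K = 85 − 18 = 67
  B = 152
  Y = 44
  J = 50 + 67 + 3·44 = 249
Policy B (B + 27):
  K = 85
  B = 152 + 27 = 179
  Y = 42 + 179 = 221
  J = 50 + 85 + 3·221 = 798
J: 249 − 798 = -549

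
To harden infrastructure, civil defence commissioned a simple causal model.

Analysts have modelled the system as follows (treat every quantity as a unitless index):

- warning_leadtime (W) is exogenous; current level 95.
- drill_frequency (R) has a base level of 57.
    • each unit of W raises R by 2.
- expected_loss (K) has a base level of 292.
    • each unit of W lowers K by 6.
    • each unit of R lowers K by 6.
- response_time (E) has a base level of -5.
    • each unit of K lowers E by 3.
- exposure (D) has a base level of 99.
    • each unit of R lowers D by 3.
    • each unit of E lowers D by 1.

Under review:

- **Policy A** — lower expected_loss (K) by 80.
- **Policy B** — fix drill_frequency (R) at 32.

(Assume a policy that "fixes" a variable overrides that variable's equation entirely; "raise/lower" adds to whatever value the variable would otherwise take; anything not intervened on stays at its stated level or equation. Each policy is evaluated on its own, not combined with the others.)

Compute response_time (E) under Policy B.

Policy B (R := 32):
  W = 95
  R = 32
  K = 292 − 6·95 − 6·32 = -470
  E = -5 − 3·(-470) = 1405

1405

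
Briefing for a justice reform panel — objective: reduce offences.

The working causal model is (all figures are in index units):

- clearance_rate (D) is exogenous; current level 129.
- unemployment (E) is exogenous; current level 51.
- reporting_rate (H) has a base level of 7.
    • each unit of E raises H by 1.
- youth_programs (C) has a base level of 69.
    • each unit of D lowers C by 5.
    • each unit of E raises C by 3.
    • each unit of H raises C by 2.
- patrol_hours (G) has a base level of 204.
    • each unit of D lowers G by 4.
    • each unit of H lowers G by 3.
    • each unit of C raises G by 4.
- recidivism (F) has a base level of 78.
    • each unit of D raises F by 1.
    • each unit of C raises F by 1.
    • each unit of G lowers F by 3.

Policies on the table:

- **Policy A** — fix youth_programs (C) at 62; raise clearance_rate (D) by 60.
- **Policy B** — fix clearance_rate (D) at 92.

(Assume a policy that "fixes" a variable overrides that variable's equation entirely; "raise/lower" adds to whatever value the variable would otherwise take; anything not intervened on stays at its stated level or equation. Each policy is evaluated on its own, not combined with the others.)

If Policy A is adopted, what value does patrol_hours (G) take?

Policy A (C := 62, D + 60):
  D = 129 + 60 = 189
  E = 51
  H = 7 + 51 = 58
  C = 62
  G = 204 − 4·189 − 3·58 + 4·62 = -478

-478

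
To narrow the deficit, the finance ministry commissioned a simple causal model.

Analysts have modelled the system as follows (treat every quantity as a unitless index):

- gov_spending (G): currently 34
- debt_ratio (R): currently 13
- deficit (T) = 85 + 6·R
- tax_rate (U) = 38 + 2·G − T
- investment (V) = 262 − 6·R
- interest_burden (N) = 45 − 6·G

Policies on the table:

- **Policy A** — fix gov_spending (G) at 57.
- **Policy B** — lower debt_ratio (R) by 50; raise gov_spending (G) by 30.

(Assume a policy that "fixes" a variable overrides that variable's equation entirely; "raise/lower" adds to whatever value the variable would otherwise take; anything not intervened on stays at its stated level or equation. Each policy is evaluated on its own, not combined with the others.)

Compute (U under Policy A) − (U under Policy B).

Policy A (G := 57):
  G = 57
  R = 13
  T = 85 + 6·13 = 163
  U = 38 + 2·57 − 163 = -11
Policy B (R − 50, G + 30):
  G = 34 + 30 = 64
  R = 13 − 50 = -37
  T = 85 + 6·(-37) = -137
  U = 38 + 2·64 − (-137) = 303
U: -11 − 303 = -314

-314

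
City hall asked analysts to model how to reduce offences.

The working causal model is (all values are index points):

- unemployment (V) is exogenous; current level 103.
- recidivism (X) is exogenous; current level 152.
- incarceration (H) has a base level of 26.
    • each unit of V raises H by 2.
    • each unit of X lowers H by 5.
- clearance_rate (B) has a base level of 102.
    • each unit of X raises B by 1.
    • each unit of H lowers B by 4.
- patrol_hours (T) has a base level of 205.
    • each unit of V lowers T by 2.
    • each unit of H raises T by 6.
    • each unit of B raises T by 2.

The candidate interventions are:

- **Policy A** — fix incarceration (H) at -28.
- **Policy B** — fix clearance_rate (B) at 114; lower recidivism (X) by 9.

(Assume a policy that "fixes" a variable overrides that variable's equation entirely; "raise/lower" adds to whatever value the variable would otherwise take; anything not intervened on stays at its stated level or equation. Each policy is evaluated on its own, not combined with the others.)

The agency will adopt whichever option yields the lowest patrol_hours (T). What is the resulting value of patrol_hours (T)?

-2671

Policy A (H := -28):
  V = 103
  X = 152
  H = -28
  B = 102 + 152 − 4·(-28) = 366
  T = 205 − 2·103 + 6·(-28) + 2·366 = 563
Policy B (B := 114, X − 9):
  V = 103
  X = 152 − 9 = 143
  H = 26 + 2·103 − 5·143 = -483
  B = 114
  T = 205 − 2·103 + 6·(-483) + 2·114 = -2671
Comparing — Policy A: T=563, Policy B: T=-2671. Lowest is -2671 (Policy B).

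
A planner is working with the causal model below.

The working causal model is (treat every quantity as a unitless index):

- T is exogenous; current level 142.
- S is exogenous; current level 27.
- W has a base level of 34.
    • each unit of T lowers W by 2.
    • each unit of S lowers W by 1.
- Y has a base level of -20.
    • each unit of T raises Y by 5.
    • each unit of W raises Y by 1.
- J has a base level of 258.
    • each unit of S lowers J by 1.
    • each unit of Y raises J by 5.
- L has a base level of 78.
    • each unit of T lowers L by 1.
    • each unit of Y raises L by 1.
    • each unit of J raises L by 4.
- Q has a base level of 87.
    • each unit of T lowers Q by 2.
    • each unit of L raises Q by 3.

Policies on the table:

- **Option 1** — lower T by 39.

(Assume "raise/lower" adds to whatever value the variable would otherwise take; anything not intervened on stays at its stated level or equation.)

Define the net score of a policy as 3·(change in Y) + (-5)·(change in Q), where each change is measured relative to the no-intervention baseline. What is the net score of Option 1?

35529

Baseline:
  T = 142
  S = 27
  W = 34 − 2·142 − 27 = -277
  Y = -20 + 5·142 + (-277) = 413
  J = 258 − 27 + 5·413 = 2296
  L = 78 − 142 + 413 + 4·2296 = 9533
  Q = 87 − 2·142 + 3·9533 = 28402
Option 1 (T − 39):
  T = 142 − 39 = 103
  S = 27
  W = 34 − 2·103 − 27 = -199
  Y = -20 + 5·103 + (-199) = 296
  J = 258 − 27 + 5·296 = 1711
  L = 78 − 103 + 296 + 4·1711 = 7115
  Q = 87 − 2·103 + 3·7115 = 21226
ΔY = 296 − 413 = -117; ΔQ = 21226 − 28402 = -7176
Score = 3·(-117) + (-5)·(-7176) = 35529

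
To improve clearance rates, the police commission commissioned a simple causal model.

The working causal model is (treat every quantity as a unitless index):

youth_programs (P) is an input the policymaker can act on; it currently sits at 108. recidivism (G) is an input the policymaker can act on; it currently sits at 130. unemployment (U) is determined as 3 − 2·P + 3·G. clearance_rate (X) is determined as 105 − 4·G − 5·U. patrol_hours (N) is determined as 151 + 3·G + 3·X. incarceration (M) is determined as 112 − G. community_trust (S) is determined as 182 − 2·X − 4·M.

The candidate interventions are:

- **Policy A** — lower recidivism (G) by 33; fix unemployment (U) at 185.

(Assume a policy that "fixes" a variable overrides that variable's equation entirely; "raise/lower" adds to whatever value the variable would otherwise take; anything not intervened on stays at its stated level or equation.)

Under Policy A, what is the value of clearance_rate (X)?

-1208

Policy A (G − 33, U := 185):
  P = 108
  G = 130 − 33 = 97
  U = 185
  X = 105 − 4·97 − 5·185 = -1208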